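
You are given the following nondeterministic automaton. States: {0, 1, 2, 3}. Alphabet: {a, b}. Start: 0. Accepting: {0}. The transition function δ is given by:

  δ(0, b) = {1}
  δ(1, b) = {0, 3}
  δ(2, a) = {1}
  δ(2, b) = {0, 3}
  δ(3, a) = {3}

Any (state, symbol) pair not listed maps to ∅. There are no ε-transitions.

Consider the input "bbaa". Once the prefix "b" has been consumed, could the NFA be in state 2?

No

Start in {0}.
Read 'b': 0→{1}; now {1}.
State 2 is not in {1}.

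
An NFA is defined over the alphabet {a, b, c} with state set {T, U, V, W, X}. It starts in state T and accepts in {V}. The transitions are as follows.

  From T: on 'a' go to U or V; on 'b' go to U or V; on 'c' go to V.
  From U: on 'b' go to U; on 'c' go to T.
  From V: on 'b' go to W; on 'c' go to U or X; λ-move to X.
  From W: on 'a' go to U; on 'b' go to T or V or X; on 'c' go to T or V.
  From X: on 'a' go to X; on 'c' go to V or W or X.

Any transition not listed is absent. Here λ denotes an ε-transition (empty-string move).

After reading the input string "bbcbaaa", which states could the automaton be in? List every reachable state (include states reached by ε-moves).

Start in {T}.
Read 'b': {T} → {U, V, X}.
Read 'b': {U, V, X} → {U, W}.
Read 'c': {U, W} → {T, V, X}.
Read 'b': {T, V, X} → {U, V, W, X}.
Read 'a': {U, V, W, X} → {U, X}.
Read 'a': {U, X} → {X}.
Read 'a': {X} → {X}.

{X}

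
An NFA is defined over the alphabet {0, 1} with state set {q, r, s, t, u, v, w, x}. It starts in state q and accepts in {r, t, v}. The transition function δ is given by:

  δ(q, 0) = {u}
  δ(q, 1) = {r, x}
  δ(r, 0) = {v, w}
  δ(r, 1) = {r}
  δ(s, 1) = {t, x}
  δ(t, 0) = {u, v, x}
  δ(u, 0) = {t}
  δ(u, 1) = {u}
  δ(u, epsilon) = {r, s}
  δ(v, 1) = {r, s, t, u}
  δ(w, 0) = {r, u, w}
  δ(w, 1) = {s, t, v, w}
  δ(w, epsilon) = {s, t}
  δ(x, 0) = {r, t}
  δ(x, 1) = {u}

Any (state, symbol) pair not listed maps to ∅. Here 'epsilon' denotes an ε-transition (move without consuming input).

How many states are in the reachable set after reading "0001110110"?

Start in {q}.
Read '0': {q} → {r, s, u}.
Read '0': {r, s, u} → {s, t, v, w}.
Read '0': {s, t, v, w} → {r, s, t, u, v, w, x}.
Read '1': {r, s, t, u, v, w, x} → {r, s, t, u, v, w, x}.
Read '1': {r, s, t, u, v, w, x} → {r, s, t, u, v, w, x}.
Read '1': {r, s, t, u, v, w, x} → {r, s, t, u, v, w, x}.
Read '0': {r, s, t, u, v, w, x} → {r, s, t, u, v, w, x}.
Read '1': {r, s, t, u, v, w, x} → {r, s, t, u, v, w, x}.
Read '1': {r, s, t, u, v, w, x} → {r, s, t, u, v, w, x}.
Read '0': {r, s, t, u, v, w, x} → {r, s, t, u, v, w, x}.
That set has 7 states.

7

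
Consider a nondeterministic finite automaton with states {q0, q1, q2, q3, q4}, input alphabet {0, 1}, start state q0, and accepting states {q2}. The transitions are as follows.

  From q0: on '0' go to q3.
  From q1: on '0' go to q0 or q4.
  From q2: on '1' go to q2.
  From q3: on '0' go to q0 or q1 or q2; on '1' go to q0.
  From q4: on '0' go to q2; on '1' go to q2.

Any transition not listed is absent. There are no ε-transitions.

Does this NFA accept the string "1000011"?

No

Start in {q0}.
Read '1': q0→∅; now ∅.
The set is empty and remains empty for the remaining 6 symbols.
The final set ∅ contains no accepting state.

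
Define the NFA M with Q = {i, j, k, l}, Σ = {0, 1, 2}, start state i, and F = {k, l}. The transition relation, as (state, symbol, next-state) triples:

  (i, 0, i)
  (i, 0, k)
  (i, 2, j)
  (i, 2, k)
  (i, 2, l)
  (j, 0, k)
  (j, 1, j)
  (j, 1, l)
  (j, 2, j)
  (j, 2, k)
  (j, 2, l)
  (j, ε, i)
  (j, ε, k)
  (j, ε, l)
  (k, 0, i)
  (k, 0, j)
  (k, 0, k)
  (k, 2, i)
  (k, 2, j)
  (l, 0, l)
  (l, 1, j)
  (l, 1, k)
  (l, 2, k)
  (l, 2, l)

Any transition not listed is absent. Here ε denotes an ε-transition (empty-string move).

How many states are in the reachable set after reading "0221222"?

4

Start in {i}.
Read '0': {i} → {i, k}.
Read '2': {i, k} → {i, j, k, l}.
Read '2': {i, j, k, l} → {i, j, k, l}.
Read '1': {i, j, k, l} → {i, j, k, l}.
Read '2': {i, j, k, l} → {i, j, k, l}.
Read '2': {i, j, k, l} → {i, j, k, l}.
Read '2': {i, j, k, l} → {i, j, k, l}.
That set has 4 states.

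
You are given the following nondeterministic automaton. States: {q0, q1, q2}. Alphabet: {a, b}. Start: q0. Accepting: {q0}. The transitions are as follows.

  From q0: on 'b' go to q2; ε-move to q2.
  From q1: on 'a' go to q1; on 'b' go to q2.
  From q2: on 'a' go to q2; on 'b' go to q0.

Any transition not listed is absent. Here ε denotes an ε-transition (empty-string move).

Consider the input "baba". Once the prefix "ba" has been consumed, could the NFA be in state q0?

Start: ε-closure({q0}) = {q0, q2}.
Read 'b': q0→{q2}, q2→{q0}; now {q0, q2}.
Read 'a': q0→∅, q2→{q2}; now {q2}.
State q0 is not in {q2}.

No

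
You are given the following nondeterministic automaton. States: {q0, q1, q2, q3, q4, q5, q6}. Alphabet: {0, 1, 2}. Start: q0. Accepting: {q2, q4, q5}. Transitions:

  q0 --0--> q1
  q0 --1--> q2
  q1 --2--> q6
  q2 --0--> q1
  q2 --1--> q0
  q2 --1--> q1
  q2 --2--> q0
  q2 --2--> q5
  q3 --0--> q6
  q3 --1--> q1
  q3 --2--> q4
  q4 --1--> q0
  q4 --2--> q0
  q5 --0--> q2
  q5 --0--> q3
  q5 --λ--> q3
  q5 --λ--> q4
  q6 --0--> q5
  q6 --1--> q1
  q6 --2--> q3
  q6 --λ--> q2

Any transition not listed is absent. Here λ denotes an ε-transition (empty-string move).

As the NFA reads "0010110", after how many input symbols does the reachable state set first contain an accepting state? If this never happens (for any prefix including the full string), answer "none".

none

Start in {q0}.
Read '0': q0→{q1}; now {q1}.
Read '0': q1→∅; now ∅.
The set is empty and remains empty for the remaining 5 symbols.
No reachable set along the way intersects F.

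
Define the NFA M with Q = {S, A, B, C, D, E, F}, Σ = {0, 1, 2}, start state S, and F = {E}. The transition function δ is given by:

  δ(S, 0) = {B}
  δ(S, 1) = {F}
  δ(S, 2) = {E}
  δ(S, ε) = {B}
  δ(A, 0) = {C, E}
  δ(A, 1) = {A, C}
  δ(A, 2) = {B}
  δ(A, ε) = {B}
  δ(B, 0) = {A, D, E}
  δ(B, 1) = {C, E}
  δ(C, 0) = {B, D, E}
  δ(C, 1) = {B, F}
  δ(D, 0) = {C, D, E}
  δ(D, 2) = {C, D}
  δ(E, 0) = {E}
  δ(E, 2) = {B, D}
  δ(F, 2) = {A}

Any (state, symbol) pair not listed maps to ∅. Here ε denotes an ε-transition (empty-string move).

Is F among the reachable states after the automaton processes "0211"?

Start: ε-closure({S}) = {S, B}.
Read '0': S→{B}, B→{A, D, E}; now {A, B, D, E}.
Read '2': A→{B}, B→∅, D→{C, D}, E→{B, D}; now {B, C, D}.
Read '1': B→{C, E}, C→{B, F}, D→∅; now {B, C, E, F}.
Read '1': B→{C, E}, C→{B, F}, E→∅, F→∅; now {B, C, E, F}.
State F is in {B, C, E, F}.

Yes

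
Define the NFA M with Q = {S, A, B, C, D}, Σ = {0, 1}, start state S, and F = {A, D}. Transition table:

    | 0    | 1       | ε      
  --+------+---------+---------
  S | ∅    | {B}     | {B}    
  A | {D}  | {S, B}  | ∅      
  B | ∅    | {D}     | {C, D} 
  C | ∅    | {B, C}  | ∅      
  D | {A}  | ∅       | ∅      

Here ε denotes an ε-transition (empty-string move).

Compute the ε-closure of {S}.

{S, B, C, D}

Begin with {S}.
ε-move S → B; add B.
ε-move B → C; add C.
ε-move B → D; add D.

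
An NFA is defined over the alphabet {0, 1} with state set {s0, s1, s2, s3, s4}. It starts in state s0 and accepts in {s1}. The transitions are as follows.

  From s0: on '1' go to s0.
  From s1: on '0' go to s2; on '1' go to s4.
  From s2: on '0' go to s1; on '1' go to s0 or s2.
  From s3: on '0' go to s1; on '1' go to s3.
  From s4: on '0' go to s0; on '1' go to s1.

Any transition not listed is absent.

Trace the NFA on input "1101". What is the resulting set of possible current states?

∅

Start in {s0}.
Read '1': s0→{s0}; now {s0}.
Read '1': s0→{s0}; now {s0}.
Read '0': s0→∅; now ∅.
The set is empty and remains empty for the remaining 1 symbol.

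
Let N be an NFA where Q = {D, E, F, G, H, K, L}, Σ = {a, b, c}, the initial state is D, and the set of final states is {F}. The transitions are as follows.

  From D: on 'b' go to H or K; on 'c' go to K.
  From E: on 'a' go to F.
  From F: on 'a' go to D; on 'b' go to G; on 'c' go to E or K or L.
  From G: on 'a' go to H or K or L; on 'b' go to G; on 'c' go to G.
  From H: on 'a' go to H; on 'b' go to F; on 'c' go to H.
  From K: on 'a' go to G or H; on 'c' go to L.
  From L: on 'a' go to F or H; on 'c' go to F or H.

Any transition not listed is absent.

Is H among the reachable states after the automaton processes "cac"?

Yes

Start in {D}.
Read 'c': {D} → {K}.
Read 'a': {K} → {G, H}.
Read 'c': {G, H} → {G, H}.
State H is in {G, H}.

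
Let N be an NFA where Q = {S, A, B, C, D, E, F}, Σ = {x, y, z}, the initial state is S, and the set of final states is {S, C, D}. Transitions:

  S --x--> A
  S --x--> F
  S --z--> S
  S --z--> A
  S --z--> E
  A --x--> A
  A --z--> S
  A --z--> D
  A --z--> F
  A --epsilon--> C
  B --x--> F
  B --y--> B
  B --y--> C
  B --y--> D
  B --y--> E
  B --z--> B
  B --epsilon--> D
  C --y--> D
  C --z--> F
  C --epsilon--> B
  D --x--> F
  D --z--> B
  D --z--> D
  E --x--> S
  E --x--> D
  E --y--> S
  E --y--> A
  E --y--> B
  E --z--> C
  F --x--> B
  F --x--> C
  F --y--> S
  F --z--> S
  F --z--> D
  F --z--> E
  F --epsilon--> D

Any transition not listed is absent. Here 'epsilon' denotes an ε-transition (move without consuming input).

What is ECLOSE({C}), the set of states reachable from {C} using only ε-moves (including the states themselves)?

{B, C, D}

Begin with {C}.
ε-move C → B; add B.
ε-move B → D; add D.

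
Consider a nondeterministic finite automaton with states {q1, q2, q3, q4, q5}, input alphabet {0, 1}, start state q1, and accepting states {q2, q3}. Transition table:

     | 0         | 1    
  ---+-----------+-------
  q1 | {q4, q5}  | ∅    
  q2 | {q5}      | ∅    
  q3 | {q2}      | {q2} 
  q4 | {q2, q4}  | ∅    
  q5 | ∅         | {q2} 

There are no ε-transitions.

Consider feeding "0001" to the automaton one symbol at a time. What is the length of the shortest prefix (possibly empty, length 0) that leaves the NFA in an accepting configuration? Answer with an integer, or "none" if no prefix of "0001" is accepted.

Start in {q1}.
Read '0': {q1} → {q4, q5}.
Read '0': {q4, q5} → {q2, q4}.
None of the earlier sets intersect F, but {q2, q4} does.

2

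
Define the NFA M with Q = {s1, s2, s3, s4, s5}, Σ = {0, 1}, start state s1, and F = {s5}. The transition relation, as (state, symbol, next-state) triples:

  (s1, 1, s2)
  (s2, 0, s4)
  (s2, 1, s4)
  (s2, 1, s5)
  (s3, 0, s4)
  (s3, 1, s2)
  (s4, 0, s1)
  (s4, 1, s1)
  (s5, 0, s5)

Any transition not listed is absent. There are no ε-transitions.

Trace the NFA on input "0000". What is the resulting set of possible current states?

Start in {s1}.
Read '0': s1→∅; now ∅.
The set is empty and remains empty for the remaining 3 symbols.

∅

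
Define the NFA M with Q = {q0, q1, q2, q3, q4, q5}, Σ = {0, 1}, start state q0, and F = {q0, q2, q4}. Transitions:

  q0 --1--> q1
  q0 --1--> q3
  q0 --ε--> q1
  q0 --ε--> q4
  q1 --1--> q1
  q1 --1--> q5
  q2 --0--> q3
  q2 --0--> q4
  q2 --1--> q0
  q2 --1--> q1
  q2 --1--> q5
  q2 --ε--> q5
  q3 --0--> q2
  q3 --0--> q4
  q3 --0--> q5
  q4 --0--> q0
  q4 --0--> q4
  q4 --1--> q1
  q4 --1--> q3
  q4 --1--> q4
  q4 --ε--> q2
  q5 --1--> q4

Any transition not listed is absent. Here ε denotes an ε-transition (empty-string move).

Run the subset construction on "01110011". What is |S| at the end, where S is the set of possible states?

6

Start: ε-closure({q0}) = {q0, q1, q2, q4, q5}.
Read '0': {q0, q1, q2, q4, q5} → {q0, q1, q2, q3, q4, q5}.
Read '1': {q0, q1, q2, q3, q4, q5} → {q0, q1, q2, q3, q4, q5}.
Read '1': {q0, q1, q2, q3, q4, q5} → {q0, q1, q2, q3, q4, q5}.
Read '1': {q0, q1, q2, q3, q4, q5} → {q0, q1, q2, q3, q4, q5}.
Read '0': {q0, q1, q2, q3, q4, q5} → {q0, q1, q2, q3, q4, q5}.
Read '0': {q0, q1, q2, q3, q4, q5} → {q0, q1, q2, q3, q4, q5}.
Read '1': {q0, q1, q2, q3, q4, q5} → {q0, q1, q2, q3, q4, q5}.
Read '1': {q0, q1, q2, q3, q4, q5} → {q0, q1, q2, q3, q4, q5}.
That set has 6 states.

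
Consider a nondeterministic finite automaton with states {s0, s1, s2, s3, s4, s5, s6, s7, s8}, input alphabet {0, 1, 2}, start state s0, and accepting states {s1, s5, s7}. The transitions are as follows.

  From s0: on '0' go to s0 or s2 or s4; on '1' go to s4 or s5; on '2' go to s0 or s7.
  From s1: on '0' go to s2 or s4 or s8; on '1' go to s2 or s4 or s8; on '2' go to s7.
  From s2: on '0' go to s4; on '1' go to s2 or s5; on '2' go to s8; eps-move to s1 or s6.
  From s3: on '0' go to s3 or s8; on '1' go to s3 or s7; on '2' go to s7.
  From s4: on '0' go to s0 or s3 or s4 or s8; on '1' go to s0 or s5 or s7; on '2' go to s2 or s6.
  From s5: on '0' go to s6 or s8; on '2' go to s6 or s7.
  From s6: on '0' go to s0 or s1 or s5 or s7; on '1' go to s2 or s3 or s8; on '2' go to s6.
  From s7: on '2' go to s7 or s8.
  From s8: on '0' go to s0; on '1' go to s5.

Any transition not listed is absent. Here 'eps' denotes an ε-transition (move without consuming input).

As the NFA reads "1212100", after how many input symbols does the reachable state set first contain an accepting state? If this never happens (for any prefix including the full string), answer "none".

1

Start in {s0}.
Read '1': s0→{s4, s5}; now {s4, s5}.
None of the earlier sets intersect F, but {s4, s5} does.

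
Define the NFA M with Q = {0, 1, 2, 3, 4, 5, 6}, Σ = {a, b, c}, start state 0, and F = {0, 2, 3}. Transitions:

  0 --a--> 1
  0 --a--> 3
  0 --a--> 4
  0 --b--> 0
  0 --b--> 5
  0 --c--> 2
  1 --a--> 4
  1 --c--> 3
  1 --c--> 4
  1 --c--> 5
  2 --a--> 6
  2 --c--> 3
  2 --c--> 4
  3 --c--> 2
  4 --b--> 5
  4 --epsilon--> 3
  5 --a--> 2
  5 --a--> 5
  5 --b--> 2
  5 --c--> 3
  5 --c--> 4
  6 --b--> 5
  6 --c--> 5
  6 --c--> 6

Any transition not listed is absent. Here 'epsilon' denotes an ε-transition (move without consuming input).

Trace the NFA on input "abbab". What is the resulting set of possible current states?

Start in {0}.
Read 'a': {0} → {1, 3, 4}.
Read 'b': {1, 3, 4} → {5}.
Read 'b': {5} → {2}.
Read 'a': {2} → {6}.
Read 'b': {6} → {5}.

{5}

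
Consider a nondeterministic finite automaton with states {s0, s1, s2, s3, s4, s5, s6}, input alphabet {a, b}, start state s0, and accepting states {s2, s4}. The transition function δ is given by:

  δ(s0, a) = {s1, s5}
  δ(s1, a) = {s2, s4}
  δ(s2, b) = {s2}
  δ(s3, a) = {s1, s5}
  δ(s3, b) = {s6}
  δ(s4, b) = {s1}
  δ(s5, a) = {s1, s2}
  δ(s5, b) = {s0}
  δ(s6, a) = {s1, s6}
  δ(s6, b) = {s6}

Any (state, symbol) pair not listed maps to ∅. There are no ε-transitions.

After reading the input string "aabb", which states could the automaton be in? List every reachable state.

{s2}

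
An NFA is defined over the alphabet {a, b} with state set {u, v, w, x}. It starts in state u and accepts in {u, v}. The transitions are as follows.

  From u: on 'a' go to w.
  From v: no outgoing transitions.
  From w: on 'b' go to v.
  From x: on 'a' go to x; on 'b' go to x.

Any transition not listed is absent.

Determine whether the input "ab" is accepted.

Start in {u}.
Read 'a': u→{w}; now {w}.
Read 'b': w→{v}; now {v}.
The final set {v} contains the accepting state v.

Yes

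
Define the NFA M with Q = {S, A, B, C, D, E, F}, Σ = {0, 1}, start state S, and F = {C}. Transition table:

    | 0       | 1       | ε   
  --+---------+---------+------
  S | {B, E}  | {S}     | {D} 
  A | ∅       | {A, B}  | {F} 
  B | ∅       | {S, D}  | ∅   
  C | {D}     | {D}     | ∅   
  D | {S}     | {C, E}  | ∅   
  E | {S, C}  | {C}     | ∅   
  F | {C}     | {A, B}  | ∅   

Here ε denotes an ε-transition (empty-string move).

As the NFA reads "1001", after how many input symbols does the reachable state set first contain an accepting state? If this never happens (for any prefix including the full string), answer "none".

1

Start: ε-closure({S}) = {S, D}.
Read '1': S→{S}, D→{C, E}; union {S, C, E}; ε-closure = {S, C, D, E}.
None of the earlier sets intersect F, but {S, C, D, E} does.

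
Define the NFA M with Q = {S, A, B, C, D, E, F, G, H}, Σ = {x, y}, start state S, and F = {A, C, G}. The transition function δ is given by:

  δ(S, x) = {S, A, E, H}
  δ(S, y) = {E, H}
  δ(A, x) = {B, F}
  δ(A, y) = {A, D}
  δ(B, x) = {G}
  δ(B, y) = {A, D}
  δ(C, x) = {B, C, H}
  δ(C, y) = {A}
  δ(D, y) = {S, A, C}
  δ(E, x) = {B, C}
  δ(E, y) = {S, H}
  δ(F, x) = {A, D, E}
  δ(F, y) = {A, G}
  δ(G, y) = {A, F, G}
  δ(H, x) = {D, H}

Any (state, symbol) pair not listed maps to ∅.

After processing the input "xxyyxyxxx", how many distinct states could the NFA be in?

9

Start in {S}.
Read 'x': S→{S, A, E, H}; now {S, A, E, H}.
Read 'x': S→{S, A, E, H}, A→{B, F}, E→{B, C}, H→{D, H}; now {S, A, B, C, D, E, F, H}.
Read 'y': S→{E, H}, A→{A, D}, B→{A, D}, C→{A}, D→{S, A, C}, E→{S, H}, F→{A, G}, H→∅; now {S, A, C, D, E, G, H}.
Read 'y': S→{E, H}, A→{A, D}, C→{A}, D→{S, A, C}, E→{S, H}, G→{A, F, G}, H→∅; now {S, A, C, D, E, F, G, H}.
Read 'x': S→{S, A, E, H}, A→{B, F}, C→{B, C, H}, D→∅, E→{B, C}, F→{A, D, E}, G→∅, H→{D, H}; now {S, A, B, C, D, E, F, H}.
Read 'y': S→{E, H}, A→{A, D}, B→{A, D}, C→{A}, D→{S, A, C}, E→{S, H}, F→{A, G}, H→∅; now {S, A, C, D, E, G, H}.
Read 'x': S→{S, A, E, H}, A→{B, F}, C→{B, C, H}, D→∅, E→{B, C}, G→∅, H→{D, H}; now {S, A, B, C, D, E, F, H}.
Read 'x': S→{S, A, E, H}, A→{B, F}, B→{G}, C→{B, C, H}, D→∅, E→{B, C}, F→{A, D, E}, H→{D, H}; now {S, A, B, C, D, E, F, G, H}.
Read 'x': S→{S, A, E, H}, A→{B, F}, B→{G}, C→{B, C, H}, D→∅, E→{B, C}, F→{A, D, E}, G→∅, H→{D, H}; now {S, A, B, C, D, E, F, G, H}.
That set has 9 states.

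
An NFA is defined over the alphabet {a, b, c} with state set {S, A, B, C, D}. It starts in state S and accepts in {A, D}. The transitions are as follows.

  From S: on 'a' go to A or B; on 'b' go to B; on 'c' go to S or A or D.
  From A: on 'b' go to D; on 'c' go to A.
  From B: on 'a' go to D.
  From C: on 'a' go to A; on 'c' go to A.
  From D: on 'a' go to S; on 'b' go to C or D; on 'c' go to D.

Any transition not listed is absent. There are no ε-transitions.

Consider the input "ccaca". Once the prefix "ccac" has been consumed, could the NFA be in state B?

Start in {S}.
Read 'c': {S} → {S, A, D}.
Read 'c': {S, A, D} → {S, A, D}.
Read 'a': {S, A, D} → {S, A, B}.
Read 'c': {S, A, B} → {S, A, D}.
State B is not in {S, A, D}.

No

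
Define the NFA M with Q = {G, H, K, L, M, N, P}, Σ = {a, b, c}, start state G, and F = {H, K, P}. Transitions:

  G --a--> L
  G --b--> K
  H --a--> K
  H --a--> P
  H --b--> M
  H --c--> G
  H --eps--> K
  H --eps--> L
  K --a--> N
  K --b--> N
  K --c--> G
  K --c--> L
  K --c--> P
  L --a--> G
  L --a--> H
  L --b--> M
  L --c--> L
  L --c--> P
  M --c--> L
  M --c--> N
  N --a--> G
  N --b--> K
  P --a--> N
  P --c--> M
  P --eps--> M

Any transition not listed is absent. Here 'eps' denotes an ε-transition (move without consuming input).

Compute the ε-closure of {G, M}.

{G, M}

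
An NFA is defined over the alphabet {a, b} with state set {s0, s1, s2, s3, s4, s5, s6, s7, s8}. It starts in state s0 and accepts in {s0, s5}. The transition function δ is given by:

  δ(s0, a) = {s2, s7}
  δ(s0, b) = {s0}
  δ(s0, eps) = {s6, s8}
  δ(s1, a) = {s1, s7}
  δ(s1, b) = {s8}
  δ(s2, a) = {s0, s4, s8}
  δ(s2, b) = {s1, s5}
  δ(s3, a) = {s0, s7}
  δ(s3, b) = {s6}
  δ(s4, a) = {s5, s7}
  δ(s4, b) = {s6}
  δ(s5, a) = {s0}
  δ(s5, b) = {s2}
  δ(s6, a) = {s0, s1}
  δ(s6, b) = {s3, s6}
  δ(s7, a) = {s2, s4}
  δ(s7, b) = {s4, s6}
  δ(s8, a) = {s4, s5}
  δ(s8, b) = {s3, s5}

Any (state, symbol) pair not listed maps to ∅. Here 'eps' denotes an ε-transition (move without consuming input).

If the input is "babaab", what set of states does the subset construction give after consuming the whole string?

Start: ε-closure({s0}) = {s0, s6, s8}.
Read 'b': s0→{s0}, s6→{s3, s6}, s8→{s3, s5}; union {s0, s3, s5, s6}; ε-closure = {s0, s3, s5, s6, s8}.
Read 'a': s0→{s2, s7}, s3→{s0, s7}, s5→{s0}, s6→{s0, s1}, s8→{s4, s5}; union {s0, s1, s2, s4, s5, s7}; ε-closure = {s0, s1, s2, s4, s5, s6, s7, s8}.
Read 'b': s0→{s0}, s1→{s8}, s2→{s1, s5}, s4→{s6}, s5→{s2}, s6→{s3, s6}, s7→{s4, s6}, s8→{s3, s5}; now {s0, s1, s2, s3, s4, s5, s6, s8}.
Read 'a': s0→{s2, s7}, s1→{s1, s7}, s2→{s0, s4, s8}, s3→{s0, s7}, s4→{s5, s7}, s5→{s0}, s6→{s0, s1}, s8→{s4, s5}; union {s0, s1, s2, s4, s5, s7, s8}; ε-closure = {s0, s1, s2, s4, s5, s6, s7, s8}.
Read 'a': s0→{s2, s7}, s1→{s1, s7}, s2→{s0, s4, s8}, s4→{s5, s7}, s5→{s0}, s6→{s0, s1}, s7→{s2, s4}, s8→{s4, s5}; union {s0, s1, s2, s4, s5, s7, s8}; ε-closure = {s0, s1, s2, s4, s5, s6, s7, s8}.
Read 'b': s0→{s0}, s1→{s8}, s2→{s1, s5}, s4→{s6}, s5→{s2}, s6→{s3, s6}, s7→{s4, s6}, s8→{s3, s5}; now {s0, s1, s2, s3, s4, s5, s6, s8}.

{s0, s1, s2, s3, s4, s5, s6, s8}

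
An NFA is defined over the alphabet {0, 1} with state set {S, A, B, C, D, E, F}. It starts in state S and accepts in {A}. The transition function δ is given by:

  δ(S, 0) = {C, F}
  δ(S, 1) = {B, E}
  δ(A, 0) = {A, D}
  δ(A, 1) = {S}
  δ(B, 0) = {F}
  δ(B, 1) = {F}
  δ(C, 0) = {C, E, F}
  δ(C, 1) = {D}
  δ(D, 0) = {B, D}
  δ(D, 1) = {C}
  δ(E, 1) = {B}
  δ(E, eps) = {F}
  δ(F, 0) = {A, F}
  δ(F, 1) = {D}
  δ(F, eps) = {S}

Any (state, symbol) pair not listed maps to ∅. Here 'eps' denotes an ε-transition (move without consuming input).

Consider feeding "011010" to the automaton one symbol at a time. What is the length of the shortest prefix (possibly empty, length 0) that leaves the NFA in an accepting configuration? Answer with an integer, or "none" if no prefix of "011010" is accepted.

Start in {S}.
Read '0': S→{C, F}; union {C, F}; ε-closure = {S, C, F}.
Read '1': S→{B, E}, C→{D}, F→{D}; union {B, D, E}; ε-closure = {S, B, D, E, F}.
Read '1': S→{B, E}, B→{F}, D→{C}, E→{B}, F→{D}; union {B, C, D, E, F}; ε-closure = {S, B, C, D, E, F}.
Read '0': S→{C, F}, B→{F}, C→{C, E, F}, D→{B, D}, E→∅, F→{A, F}; union {A, B, C, D, E, F}; ε-closure = {S, A, B, C, D, E, F}.
None of the earlier sets intersect F, but {S, A, B, C, D, E, F} does.

4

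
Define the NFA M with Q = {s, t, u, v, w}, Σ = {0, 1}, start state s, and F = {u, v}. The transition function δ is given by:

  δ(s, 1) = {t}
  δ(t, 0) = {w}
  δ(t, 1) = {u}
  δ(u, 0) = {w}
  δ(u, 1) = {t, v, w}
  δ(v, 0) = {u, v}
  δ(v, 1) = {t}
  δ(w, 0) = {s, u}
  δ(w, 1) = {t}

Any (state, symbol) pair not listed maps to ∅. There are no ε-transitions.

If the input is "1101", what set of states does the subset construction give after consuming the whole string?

{t}

Start in {s}.
Read '1': s→{t}; now {t}.
Read '1': t→{u}; now {u}.
Read '0': u→{w}; now {w}.
Read '1': w→{t}; now {t}.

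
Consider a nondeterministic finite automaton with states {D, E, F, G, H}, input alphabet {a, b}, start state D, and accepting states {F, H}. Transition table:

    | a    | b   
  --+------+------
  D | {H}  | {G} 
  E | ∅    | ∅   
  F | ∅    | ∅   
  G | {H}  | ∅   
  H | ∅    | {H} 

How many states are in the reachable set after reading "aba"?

Start in {D}.
Read 'a': D→{H}; now {H}.
Read 'b': H→{H}; now {H}.
Read 'a': H→∅; now ∅.
That set has 0 states.

0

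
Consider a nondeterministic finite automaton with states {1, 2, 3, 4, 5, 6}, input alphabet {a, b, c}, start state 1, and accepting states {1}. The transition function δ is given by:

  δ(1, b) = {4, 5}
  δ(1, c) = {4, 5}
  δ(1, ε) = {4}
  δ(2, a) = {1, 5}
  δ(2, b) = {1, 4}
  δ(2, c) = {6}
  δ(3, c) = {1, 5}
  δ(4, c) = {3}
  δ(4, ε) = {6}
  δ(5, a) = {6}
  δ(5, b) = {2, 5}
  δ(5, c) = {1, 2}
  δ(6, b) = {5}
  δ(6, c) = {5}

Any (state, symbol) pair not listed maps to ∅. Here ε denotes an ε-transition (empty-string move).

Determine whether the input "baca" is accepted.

No

Start: ε-closure({1}) = {1, 4, 6}.
Read 'b': {1, 4, 6} → {4, 5, 6}.
Read 'a': {4, 5, 6} → {6}.
Read 'c': {6} → {5}.
Read 'a': {5} → {6}.
The final set {6} contains no accepting state.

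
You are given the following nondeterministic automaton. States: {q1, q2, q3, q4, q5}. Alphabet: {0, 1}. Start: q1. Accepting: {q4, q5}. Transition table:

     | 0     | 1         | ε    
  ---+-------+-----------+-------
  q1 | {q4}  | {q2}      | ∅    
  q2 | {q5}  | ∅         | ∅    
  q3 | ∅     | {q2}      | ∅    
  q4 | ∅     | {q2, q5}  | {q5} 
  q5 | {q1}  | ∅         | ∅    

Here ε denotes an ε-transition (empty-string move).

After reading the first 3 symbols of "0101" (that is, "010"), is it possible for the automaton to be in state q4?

Start in {q1}.
Read '0': {q1} → {q4, q5}.
Read '1': {q4, q5} → {q2, q5}.
Read '0': {q2, q5} → {q1, q5}.
State q4 is not in {q1, q5}.

No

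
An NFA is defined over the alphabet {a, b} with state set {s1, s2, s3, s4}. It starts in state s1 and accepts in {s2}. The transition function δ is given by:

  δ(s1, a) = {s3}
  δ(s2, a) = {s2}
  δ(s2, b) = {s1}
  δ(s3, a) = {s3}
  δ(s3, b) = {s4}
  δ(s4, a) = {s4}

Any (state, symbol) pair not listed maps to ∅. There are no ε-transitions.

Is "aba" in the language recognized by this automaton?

No

Start in {s1}.
Read 'a': {s1} → {s3}.
Read 'b': {s3} → {s4}.
Read 'a': {s4} → {s4}.
The final set {s4} contains no accepting state.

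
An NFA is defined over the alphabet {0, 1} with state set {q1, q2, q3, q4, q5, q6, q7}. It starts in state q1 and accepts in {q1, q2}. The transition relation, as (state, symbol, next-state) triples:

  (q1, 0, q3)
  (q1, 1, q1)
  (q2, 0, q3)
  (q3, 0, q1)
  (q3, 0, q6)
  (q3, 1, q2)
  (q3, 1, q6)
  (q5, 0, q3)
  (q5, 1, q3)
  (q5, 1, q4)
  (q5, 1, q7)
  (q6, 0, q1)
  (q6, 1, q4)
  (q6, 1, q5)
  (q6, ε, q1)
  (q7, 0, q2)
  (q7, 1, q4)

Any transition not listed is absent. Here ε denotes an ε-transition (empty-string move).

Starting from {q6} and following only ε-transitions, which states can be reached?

Begin with {q6}.
ε-move q6 → q1; add q1.

{q1, q6}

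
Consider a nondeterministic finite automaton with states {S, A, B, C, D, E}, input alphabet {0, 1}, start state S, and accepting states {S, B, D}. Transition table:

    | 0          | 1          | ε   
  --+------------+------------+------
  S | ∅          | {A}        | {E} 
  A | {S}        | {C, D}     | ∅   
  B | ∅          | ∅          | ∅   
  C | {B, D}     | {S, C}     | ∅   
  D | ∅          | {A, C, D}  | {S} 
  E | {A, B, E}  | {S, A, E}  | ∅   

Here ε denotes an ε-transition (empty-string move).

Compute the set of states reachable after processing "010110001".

{S, A, C, D, E}

Start: ε-closure({S}) = {S, E}.
Read '0': {S, E} → {A, B, E}.
Read '1': {A, B, E} → {S, A, C, D, E}.
Read '0': {S, A, C, D, E} → {S, A, B, D, E}.
Read '1': {S, A, B, D, E} → {S, A, C, D, E}.
Read '1': {S, A, C, D, E} → {S, A, C, D, E}.
Read '0': {S, A, C, D, E} → {S, A, B, D, E}.
Read '0': {S, A, B, D, E} → {S, A, B, E}.
Read '0': {S, A, B, E} → {S, A, B, E}.
Read '1': {S, A, B, E} → {S, A, C, D, E}.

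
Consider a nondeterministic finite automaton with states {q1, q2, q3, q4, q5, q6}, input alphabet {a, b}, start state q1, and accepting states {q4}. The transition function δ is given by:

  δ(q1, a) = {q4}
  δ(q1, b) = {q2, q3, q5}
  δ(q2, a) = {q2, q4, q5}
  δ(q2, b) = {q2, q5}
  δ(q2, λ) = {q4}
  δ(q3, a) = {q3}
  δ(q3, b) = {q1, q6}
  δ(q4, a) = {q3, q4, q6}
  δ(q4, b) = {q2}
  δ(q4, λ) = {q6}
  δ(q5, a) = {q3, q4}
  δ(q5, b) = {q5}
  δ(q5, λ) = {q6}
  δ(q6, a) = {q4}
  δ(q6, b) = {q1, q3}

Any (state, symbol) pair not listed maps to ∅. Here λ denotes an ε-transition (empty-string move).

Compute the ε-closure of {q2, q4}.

Begin with {q2, q4}.
ε-move q4 → q6; add q6.

{q2, q4, q6}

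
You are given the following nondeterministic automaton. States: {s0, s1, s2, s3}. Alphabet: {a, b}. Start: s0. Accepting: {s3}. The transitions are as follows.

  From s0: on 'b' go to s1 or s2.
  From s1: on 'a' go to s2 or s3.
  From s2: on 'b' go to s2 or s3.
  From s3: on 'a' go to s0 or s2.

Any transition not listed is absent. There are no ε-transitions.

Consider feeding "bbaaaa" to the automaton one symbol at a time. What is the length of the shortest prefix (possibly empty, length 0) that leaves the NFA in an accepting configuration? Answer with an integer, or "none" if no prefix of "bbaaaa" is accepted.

Start in {s0}.
Read 'b': s0→{s1, s2}; now {s1, s2}.
Read 'b': s1→∅, s2→{s2, s3}; now {s2, s3}.
None of the earlier sets intersect F, but {s2, s3} does.

2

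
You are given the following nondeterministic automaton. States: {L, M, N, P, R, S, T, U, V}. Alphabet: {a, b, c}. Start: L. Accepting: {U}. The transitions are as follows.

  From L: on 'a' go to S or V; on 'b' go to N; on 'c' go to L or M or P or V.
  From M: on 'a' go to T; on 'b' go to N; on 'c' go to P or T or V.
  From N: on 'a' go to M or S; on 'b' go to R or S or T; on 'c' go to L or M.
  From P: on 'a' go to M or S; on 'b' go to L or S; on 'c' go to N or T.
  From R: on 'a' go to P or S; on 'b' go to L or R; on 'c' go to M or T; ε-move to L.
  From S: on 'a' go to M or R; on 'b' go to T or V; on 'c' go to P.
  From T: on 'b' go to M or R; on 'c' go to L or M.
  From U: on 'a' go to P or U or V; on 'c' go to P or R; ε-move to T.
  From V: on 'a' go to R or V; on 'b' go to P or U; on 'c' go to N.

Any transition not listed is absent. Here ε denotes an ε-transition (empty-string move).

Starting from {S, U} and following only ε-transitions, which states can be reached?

Begin with {S, U}.
ε-move U → T; add T.

{S, T, U}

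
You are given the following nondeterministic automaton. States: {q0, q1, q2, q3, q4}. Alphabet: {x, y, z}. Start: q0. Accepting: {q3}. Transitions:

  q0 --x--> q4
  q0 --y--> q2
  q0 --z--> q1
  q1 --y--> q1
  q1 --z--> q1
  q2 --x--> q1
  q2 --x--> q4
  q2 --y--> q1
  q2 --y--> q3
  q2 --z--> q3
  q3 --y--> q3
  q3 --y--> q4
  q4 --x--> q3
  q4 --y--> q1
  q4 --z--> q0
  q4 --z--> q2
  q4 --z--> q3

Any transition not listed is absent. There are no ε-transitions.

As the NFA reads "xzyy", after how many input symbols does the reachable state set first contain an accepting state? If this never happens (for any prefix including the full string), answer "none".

Start in {q0}.
Read 'x': q0→{q4}; now {q4}.
Read 'z': q4→{q0, q2, q3}; now {q0, q2, q3}.
None of the earlier sets intersect F, but {q0, q2, q3} does.

2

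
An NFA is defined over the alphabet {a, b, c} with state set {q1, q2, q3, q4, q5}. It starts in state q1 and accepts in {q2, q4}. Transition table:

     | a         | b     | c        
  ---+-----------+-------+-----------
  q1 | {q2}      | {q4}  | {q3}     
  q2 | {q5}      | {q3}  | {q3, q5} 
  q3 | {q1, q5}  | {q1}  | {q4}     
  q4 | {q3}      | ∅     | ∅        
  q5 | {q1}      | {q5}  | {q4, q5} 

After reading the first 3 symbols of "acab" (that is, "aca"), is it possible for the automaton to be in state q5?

Yes

Start in {q1}.
Read 'a': q1→{q2}; now {q2}.
Read 'c': q2→{q3, q5}; now {q3, q5}.
Read 'a': q3→{q1, q5}, q5→{q1}; now {q1, q5}.
State q5 is in {q1, q5}.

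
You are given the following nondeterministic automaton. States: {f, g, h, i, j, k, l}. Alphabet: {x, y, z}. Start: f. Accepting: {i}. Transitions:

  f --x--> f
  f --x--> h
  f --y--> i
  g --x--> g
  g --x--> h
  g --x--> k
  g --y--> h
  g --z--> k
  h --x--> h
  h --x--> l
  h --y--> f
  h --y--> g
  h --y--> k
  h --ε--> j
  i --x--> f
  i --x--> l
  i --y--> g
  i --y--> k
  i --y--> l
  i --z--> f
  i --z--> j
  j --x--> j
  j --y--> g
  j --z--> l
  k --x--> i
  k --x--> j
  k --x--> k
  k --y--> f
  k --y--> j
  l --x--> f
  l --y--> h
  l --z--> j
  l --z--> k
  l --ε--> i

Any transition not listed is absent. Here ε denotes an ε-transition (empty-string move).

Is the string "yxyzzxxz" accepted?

Yes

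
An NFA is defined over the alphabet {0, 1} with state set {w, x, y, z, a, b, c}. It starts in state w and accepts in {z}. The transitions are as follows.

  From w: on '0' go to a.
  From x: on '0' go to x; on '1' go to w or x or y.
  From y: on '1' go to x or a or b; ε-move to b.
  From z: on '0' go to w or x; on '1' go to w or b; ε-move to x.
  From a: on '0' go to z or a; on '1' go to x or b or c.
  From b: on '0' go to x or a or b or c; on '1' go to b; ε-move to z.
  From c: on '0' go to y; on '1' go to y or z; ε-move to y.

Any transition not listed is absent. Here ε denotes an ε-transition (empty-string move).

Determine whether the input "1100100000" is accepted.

Start in {w}.
Read '1': w→∅; now ∅.
The set is empty and remains empty for the remaining 9 symbols.
The final set ∅ contains no accepting state.

No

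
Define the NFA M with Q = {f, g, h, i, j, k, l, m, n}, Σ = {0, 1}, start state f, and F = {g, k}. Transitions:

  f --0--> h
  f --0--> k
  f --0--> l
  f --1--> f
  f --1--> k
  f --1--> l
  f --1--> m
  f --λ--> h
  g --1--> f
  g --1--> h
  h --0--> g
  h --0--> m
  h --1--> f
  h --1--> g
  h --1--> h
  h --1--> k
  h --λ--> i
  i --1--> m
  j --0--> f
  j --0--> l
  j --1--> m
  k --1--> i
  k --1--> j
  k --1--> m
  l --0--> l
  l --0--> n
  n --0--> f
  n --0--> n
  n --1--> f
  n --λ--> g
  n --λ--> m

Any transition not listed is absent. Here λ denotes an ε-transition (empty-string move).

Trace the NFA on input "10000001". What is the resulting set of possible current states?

{f, g, h, i, j, k, l, m}

Start: ε-closure({f}) = {f, h, i}.
Read '1': {f, h, i} → {f, g, h, i, k, l, m}.
Read '0': {f, g, h, i, k, l, m} → {g, h, i, k, l, m, n}.
Read '0': {g, h, i, k, l, m, n} → {f, g, h, i, l, m, n}.
Read '0': {f, g, h, i, l, m, n} → {f, g, h, i, k, l, m, n}.
Read '0': {f, g, h, i, k, l, m, n} → {f, g, h, i, k, l, m, n}.
Read '0': {f, g, h, i, k, l, m, n} → {f, g, h, i, k, l, m, n}.
Read '0': {f, g, h, i, k, l, m, n} → {f, g, h, i, k, l, m, n}.
Read '1': {f, g, h, i, k, l, m, n} → {f, g, h, i, j, k, l, m}.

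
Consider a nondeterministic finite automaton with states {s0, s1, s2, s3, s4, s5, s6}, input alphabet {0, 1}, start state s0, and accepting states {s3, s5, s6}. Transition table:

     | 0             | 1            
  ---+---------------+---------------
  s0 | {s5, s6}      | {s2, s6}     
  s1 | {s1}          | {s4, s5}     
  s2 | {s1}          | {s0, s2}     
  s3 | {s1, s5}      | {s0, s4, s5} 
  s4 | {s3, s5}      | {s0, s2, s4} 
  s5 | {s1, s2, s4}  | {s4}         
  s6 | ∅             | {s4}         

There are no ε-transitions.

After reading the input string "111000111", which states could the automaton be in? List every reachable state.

{s0, s2, s4, s6}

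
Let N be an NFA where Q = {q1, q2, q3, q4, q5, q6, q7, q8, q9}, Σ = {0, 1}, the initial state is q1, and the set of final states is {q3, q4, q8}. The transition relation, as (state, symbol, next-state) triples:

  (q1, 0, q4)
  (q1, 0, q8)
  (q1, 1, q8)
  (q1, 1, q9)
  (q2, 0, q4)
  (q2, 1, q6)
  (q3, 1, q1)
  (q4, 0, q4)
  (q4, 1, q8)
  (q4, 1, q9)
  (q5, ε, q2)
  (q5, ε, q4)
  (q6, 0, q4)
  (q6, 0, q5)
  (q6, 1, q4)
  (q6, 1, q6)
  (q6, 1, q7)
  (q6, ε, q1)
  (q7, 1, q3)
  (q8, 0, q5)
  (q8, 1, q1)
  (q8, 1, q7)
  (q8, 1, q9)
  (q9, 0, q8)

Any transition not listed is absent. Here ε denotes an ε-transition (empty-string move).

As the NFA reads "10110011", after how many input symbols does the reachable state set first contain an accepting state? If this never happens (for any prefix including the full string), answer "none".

Start in {q1}.
Read '1': {q1} → {q8, q9}.
None of the earlier sets intersect F, but {q8, q9} does.

1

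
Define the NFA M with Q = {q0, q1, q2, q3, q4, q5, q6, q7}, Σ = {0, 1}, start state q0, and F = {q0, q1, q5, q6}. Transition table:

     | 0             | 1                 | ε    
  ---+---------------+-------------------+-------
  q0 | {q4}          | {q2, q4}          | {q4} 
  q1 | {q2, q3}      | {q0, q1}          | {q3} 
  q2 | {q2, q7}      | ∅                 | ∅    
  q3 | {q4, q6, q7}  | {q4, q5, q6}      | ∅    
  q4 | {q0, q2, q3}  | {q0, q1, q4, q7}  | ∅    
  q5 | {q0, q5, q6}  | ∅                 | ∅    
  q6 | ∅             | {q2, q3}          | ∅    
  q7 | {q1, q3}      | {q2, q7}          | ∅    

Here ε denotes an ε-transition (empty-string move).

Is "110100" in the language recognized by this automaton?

Start: ε-closure({q0}) = {q0, q4}.
Read '1': q0→{q2, q4}, q4→{q0, q1, q4, q7}; union {q0, q1, q2, q4, q7}; ε-closure = {q0, q1, q2, q3, q4, q7}.
Read '1': q0→{q2, q4}, q1→{q0, q1}, q2→∅, q3→{q4, q5, q6}, q4→{q0, q1, q4, q7}, q7→{q2, q7}; union {q0, q1, q2, q4, q5, q6, q7}; ε-closure = {q0, q1, q2, q3, q4, q5, q6, q7}.
Read '0': q0→{q4}, q1→{q2, q3}, q2→{q2, q7}, q3→{q4, q6, q7}, q4→{q0, q2, q3}, q5→{q0, q5, q6}, q6→∅, q7→{q1, q3}; now {q0, q1, q2, q3, q4, q5, q6, q7}.
Read '1': q0→{q2, q4}, q1→{q0, q1}, q2→∅, q3→{q4, q5, q6}, q4→{q0, q1, q4, q7}, q5→∅, q6→{q2, q3}, q7→{q2, q7}; now {q0, q1, q2, q3, q4, q5, q6, q7}.
Read '0': q0→{q4}, q1→{q2, q3}, q2→{q2, q7}, q3→{q4, q6, q7}, q4→{q0, q2, q3}, q5→{q0, q5, q6}, q6→∅, q7→{q1, q3}; now {q0, q1, q2, q3, q4, q5, q6, q7}.
Read '0': q0→{q4}, q1→{q2, q3}, q2→{q2, q7}, q3→{q4, q6, q7}, q4→{q0, q2, q3}, q5→{q0, q5, q6}, q6→∅, q7→{q1, q3}; now {q0, q1, q2, q3, q4, q5, q6, q7}.
The final set {q0, q1, q2, q3, q4, q5, q6, q7} contains the accepting states q0, q1, q5, q6.

Yes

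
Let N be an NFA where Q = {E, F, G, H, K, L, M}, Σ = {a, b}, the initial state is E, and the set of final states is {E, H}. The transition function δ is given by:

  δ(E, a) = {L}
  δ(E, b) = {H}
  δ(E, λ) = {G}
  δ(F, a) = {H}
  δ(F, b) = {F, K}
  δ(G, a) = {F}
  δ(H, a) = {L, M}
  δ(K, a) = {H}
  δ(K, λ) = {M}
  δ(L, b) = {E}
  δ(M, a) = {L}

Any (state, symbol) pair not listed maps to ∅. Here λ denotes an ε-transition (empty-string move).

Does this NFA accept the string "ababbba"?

Yes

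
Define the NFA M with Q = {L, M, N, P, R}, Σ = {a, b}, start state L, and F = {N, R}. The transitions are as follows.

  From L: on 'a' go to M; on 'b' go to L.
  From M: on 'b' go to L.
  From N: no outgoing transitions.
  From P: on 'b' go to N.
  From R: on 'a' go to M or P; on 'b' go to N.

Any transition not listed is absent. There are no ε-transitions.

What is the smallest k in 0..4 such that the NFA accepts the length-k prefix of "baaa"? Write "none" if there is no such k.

Start in {L}.
Read 'b': {L} → {L}.
Read 'a': {L} → {M}.
Read 'a': {M} → ∅.
The set is empty and remains empty for the remaining 1 symbol.
No reachable set along the way intersects F.

none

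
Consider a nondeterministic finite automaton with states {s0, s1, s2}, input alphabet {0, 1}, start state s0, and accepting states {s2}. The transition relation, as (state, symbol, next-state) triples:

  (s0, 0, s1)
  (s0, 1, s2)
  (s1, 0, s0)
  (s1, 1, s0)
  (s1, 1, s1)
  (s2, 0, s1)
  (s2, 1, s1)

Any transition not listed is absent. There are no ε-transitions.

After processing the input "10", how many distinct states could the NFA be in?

1

Start in {s0}.
Read '1': {s0} → {s2}.
Read '0': {s2} → {s1}.
That set has 1 state.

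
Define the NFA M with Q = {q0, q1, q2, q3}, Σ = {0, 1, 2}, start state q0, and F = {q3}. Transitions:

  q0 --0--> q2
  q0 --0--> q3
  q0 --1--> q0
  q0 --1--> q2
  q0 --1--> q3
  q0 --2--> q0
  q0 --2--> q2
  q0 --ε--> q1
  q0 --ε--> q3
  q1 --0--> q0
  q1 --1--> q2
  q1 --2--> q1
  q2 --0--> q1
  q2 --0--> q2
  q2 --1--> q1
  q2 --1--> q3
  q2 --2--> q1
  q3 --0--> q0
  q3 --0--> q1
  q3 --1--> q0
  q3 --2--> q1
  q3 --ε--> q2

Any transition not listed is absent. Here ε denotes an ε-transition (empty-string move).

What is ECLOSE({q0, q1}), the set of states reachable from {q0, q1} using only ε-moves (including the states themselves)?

Begin with {q0, q1}.
ε-move q0 → q3; add q3.
ε-move q3 → q2; add q2.

{q0, q1, q2, q3}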